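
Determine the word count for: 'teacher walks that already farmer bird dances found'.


Counting words by splitting on spaces:
  Word 1: 'teacher'
  Word 2: 'walks'
  Word 3: 'that'
  Word 4: 'already'
  Word 5: 'farmer'
  Word 6: 'bird'
  Word 7: 'dances'
  Word 8: 'found'
Total words: 8

8


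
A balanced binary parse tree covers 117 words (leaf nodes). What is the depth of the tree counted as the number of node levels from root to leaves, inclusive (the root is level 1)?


In a balanced binary tree with n leaves the deepest leaf is ceil(log2(n)) edges below the root,
so counting node levels inclusive of root and leaves gives ceil(log2(n)) + 1 levels.
log2(117) = 6.8704
ceil(6.8704) = 7
levels = 7 + 1 = 8

8


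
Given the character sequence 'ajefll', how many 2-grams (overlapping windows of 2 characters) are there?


String 'ajefll' has length L = 6.
Number of overlapping n-grams = L - n + 1
Substituting: 6 - 2 + 1 = 5

5


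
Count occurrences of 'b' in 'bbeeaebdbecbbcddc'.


Scanning 'bbeeaebdbecbbcddc' for 'b':
  Position 0: 'b' -> MATCH (count: 1)
  Position 1: 'b' -> MATCH (count: 2)
  Position 6: 'b' -> MATCH (count: 3)
  Position 8: 'b' -> MATCH (count: 4)
  Position 11: 'b' -> MATCH (count: 5)
  Position 12: 'b' -> MATCH (count: 6)
Total occurrences of 'b': 6

6


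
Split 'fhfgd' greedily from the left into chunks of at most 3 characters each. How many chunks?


'fhfgd' has 5 characters.
Chunking with max size 3:
  Chunk 1: 'fhf' (positions 0-2)
  Chunk 2: 'gd' (positions 3-4)
Total chunks: ceil(5 / 3) = 2

2


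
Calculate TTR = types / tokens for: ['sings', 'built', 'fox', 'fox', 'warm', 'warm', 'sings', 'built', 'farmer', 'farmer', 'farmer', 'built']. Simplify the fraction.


Tokens: 12
Unique types: ('built', 'farmer', 'fox', 'sings', 'warm') = 5
TTR = 5/12
Already in lowest terms.

5/12


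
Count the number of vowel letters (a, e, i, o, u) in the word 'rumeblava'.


Scanning each character of 'rumeblava':
  Position 1: 'r' -> consonant (running count: 0)
  Position 2: 'u' -> vowel (running count: 1)
  Position 3: 'm' -> consonant (running count: 1)
  Position 4: 'e' -> vowel (running count: 2)
  Position 5: 'b' -> consonant (running count: 2)
  Position 6: 'l' -> consonant (running count: 2)
  Position 7: 'a' -> vowel (running count: 3)
  Position 8: 'v' -> consonant (running count: 3)
  Position 9: 'a' -> vowel (running count: 4)
Total vowels: 4

4


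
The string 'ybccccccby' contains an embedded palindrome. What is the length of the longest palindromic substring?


Scanning 'ybccccccby' for palindromic substrings.
Substring at positions 0-9: 'ybccccccby'.
Check: reverse('ybccccccby') = 'ybccccccby' -> palindrome confirmed.
No longer palindromic substring exists; longest length = 10

10


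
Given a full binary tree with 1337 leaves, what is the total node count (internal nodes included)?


Leaf nodes (terminals): 1337
Internal nodes = n - 1 = 1337 - 1 = 1336
Total = leaves + internal = 1337 + 1336 = 2673

2673


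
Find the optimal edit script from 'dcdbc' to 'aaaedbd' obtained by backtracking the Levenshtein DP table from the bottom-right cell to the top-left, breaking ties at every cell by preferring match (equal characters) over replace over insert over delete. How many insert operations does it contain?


Edit distance = 5. Backtracking from cell (5, 7) with preference match > replace > insert > delete,
then listing the resulting alignment 'dcdbc' -> 'aaaedbd' left to right:
  Step 1: insert 'a' [insertion #1]
  Step 2: insert 'a' [insertion #2]
  Step 3: replace d->a
  Step 4: replace c->e
  Step 5: keep 'd'
  Step 6: keep 'b'
  Step 7: replace c->d
Total insertions: 2

2


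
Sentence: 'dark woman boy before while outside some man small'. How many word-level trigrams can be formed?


Word trigrams from [9] words:
  Trigram 1: (dark woman boy)
  Trigram 2: (woman boy before)
  Trigram 3: (boy before while)
  Trigram 4: (before while outside)
  Trigram 5: (while outside some)
  Trigram 6: (outside some man)
  Trigram 7: (some man small)
Total word trigrams: 9 - 2 = 7

7


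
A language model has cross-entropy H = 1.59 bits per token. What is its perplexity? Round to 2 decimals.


Perplexity formula: PP = 2^H
H = 1.59
PP = 2^1.59
Decompose: 2^1.59 = 2^1 * 2^0.59
2^1 = 2, 2^0.59 ~ 1.5052467
PP ~ 2 * 1.5052467 = 3.0104934
Rounded to 2 decimals: 3.01

3.01


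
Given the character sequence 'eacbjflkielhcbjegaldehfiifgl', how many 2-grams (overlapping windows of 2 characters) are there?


String 'eacbjflkielhcbjegaldehfiifgl' has length L = 28.
Number of overlapping n-grams = L - n + 1
Substituting: 28 - 2 + 1 = 27

27


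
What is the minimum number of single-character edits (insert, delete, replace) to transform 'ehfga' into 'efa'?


Building DP table for s1='ehfga' (len 5) and s2='efa' (len 3):
       e  f  a
    0  1  2  3
  e 1  0  1  2
  h 2  1  1  2
  f 3  2  1  2
  g 4  3  2  2
  a 5  4  3  2
Edit distance = dp[5][3] = 2

2


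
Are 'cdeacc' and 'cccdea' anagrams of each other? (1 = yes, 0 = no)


Sort characters of 'cdeacc': 'acccde'
Sort characters of 'cccdea': 'acccde'
Sorted forms match -> they ARE anagrams
Result: 1

1


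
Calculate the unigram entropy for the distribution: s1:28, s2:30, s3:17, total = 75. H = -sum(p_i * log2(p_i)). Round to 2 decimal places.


Computing entropy H = -sum(p_i * log2(p_i)):
  s1: p = 28/75 = 0.3733, -p*log2(p) = 0.5307
  s2: p = 30/75 = 0.4000, -p*log2(p) = 0.5288
  s3: p = 17/75 = 0.2267, -p*log2(p) = 0.4854
H = sum of terms = 1.5449
Rounded to 2 decimals: 1.54

1.54


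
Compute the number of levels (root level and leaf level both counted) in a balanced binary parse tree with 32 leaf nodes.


In a balanced binary tree with n leaves the deepest leaf is ceil(log2(n)) edges below the root,
so counting node levels inclusive of root and leaves gives ceil(log2(n)) + 1 levels.
log2(32) = 5.0000
ceil(5.0000) = 5
levels = 5 + 1 = 6

6


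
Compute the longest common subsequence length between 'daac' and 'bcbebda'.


DP table for LCS of 'daac' and 'bcbebda':
       b  c  b  e  b  d  a
    0  0  0  0  0  0  0  0
  d 0  0  0  0  0  0  1  1
  a 0  0  0  0  0  0  1  2
  a 0  0  0  0  0  0  1  2
  c 0  0  1  1  1  1  1  2
LCS: 'da'
LCS length = 2

2


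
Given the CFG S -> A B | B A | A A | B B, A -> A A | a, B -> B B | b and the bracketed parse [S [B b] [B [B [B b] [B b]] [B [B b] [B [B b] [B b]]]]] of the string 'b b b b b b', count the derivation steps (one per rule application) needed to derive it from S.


Every bracketed nonterminal node [X ...] in the tree is produced by exactly one rule application.
Reading the tree off as a leftmost derivation:
  Step 1: S  =>  B B   (applied S -> B B)
  Step 2: B B  =>  b B   (applied B -> b)
  Step 3: b B  =>  b B B   (applied B -> B B)
  Step 4: b B B  =>  b B B B   (applied B -> B B)
  Step 5: b B B B  =>  b b B B   (applied B -> b)
  Step 6: b b B B  =>  b b b B   (applied B -> b)
  Step 7: b b b B  =>  b b b B B   (applied B -> B B)
  Step 8: b b b B B  =>  b b b b B   (applied B -> b)
  Step 9: b b b b B  =>  b b b b B B   (applied B -> B B)
  Step 10: b b b b B B  =>  b b b b b B   (applied B -> b)
  Step 11: b b b b b B  =>  b b b b b b   (applied B -> b)
Final yield: b b b b b b
Total rewrite steps: 11

11


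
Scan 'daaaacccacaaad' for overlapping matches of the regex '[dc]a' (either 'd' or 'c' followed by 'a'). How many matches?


Pattern: [dc]a means either 'd' or 'c' followed by 'a'.
Scanning 'daaaacccacaaad' position-by-position:
  Pos 0: window 'da' -> MATCH
  Pos 1: window 'aa' -> no
  Pos 2: window 'aa' -> no
  Pos 3: window 'aa' -> no
  Pos 4: window 'ac' -> no
  Pos 5: window 'cc' -> no
  Pos 6: window 'cc' -> no
  Pos 7: window 'ca' -> MATCH
  Pos 8: window 'ac' -> no
  Pos 9: window 'ca' -> MATCH
  Pos 10: window 'aa' -> no
  Pos 11: window 'aa' -> no
  Pos 12: window 'ad' -> no
  Pos 13: window 'd' -> no
Total matches: 3

3


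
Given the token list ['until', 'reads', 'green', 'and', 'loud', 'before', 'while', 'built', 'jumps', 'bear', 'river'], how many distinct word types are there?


Listing all tokens and tracking unique types:
  Token 1: 'until' -> NEW (unique so far: 1)
  Token 2: 'reads' -> NEW (unique so far: 2)
  Token 3: 'green' -> NEW (unique so far: 3)
  Token 4: 'and' -> NEW (unique so far: 4)
  Token 5: 'loud' -> NEW (unique so far: 5)
  Token 6: 'before' -> NEW (unique so far: 6)
  Token 7: 'while' -> NEW (unique so far: 7)
  Token 8: 'built' -> NEW (unique so far: 8)
  Token 9: 'jumps' -> NEW (unique so far: 9)
  Token 10: 'bear' -> NEW (unique so far: 10)
  Token 11: 'river' -> NEW (unique so far: 11)
Unique types: ('and', 'bear', 'before', 'built', 'green', 'jumps', 'loud', 'reads', 'river', 'until', 'while')
Vocabulary size: 11

11


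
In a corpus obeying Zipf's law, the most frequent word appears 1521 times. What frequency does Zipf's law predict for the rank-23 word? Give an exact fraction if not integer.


Zipf's law: freq(rank) = f1 / rank
f1 = 1521, rank = 23
freq = 1521 / 23
GCD(1521, 23) = 1
Simplified: 1521/23

1521/23


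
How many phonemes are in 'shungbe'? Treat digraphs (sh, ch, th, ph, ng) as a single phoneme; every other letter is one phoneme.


Parsing 'shungbe' greedily, digraphs first:
  'sh' -> digraph (1 consonant phoneme) (phonemes so far: 1)
  'u' -> vowel phoneme (phonemes so far: 2)
  'ng' -> digraph (1 consonant phoneme) (phonemes so far: 3)
  'b' -> consonant phoneme (phonemes so far: 4)
  'e' -> vowel phoneme (phonemes so far: 5)
Total phonemes: 5

5


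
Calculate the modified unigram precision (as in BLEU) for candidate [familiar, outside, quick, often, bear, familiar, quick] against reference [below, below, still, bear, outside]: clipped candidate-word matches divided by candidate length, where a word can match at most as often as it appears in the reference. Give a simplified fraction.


Reference word counts: {'bear': 1, 'below': 2, 'outside': 1, 'still': 1}
Checking each candidate word (with clipping):
  'familiar' -> not in reference -> no match (matches: 0)
  'outside' -> in reference (ref count 1, used 1/1) -> match (matches: 1)
  'quick' -> not in reference -> no match (matches: 1)
  'often' -> not in reference -> no match (matches: 1)
  'bear' -> in reference (ref count 1, used 1/1) -> match (matches: 2)
  'familiar' -> not in reference -> no match (matches: 2)
  'quick' -> not in reference -> no match (matches: 2)
Clipped matches: 2, Candidate length: 7
Precision = 2/7

2/7


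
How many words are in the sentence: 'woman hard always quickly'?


Counting words by splitting on spaces:
  Word 1: 'woman'
  Word 2: 'hard'
  Word 3: 'always'
  Word 4: 'quickly'
Total words: 4

4


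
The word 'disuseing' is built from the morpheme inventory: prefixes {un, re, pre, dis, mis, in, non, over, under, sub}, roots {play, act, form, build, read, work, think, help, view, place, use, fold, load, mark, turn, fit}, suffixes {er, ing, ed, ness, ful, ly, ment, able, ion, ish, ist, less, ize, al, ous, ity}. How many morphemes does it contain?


Segmenting 'disuseing' against the inventory:
  'dis' -> prefix (morpheme 1)
  'use' -> root (morpheme 2)
  'ing' -> suffix (morpheme 3)
Total morphemes: 3

3


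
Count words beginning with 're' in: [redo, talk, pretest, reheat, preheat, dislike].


Checking each word for prefix 're':
  'redo' -> YES, starts with 're' (count: 1)
  'talk' -> no (count: 1)
  'pretest' -> no (count: 1)
  'reheat' -> YES, starts with 're' (count: 2)
  'preheat' -> no (count: 2)
  'dislike' -> no (count: 2)
Total with prefix 're': 2

2


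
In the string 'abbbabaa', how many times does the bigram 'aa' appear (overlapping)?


Scanning 'abbbabaa' for bigram 'aa':
  Position 0: 'ab' -> no
  Position 1: 'bb' -> no
  Position 2: 'bb' -> no
  Position 3: 'ba' -> no
  Position 4: 'ab' -> no
  Position 5: 'ba' -> no
  Position 6: 'aa' -> MATCH
Total matches: 1

1


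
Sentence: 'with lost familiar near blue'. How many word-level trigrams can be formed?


Word trigrams from [5] words:
  Trigram 1: (with lost familiar)
  Trigram 2: (lost familiar near)
  Trigram 3: (familiar near blue)
Total word trigrams: 5 - 2 = 3

3


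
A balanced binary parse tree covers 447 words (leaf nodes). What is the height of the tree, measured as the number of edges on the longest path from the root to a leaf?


In a balanced binary tree with n leaves the deepest leaf is ceil(log2(n)) edges below the root.
log2(447) = 8.8041
ceil(8.8041) = 9
height (edges) = 9

9


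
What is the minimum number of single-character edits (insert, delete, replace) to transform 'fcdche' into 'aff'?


Building DP table for s1='fcdche' (len 6) and s2='aff' (len 3):
       a  f  f
    0  1  2  3
  f 1  1  1  2
  c 2  2  2  2
  d 3  3  3  3
  c 4  4  4  4
  h 5  5  5  5
  e 6  6  6  6
Edit distance = dp[6][3] = 6

6


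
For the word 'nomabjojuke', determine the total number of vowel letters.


Scanning each character of 'nomabjojuke':
  Position 1: 'n' -> consonant (running count: 0)
  Position 2: 'o' -> vowel (running count: 1)
  Position 3: 'm' -> consonant (running count: 1)
  Position 4: 'a' -> vowel (running count: 2)
  Position 5: 'b' -> consonant (running count: 2)
  Position 6: 'j' -> consonant (running count: 2)
  Position 7: 'o' -> vowel (running count: 3)
  Position 8: 'j' -> consonant (running count: 3)
  Position 9: 'u' -> vowel (running count: 4)
  Position 10: 'k' -> consonant (running count: 4)
  Position 11: 'e' -> vowel (running count: 5)
Total vowels: 5

5


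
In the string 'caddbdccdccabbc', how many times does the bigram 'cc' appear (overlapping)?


Scanning 'caddbdccdccabbc' for bigram 'cc':
  Position 0: 'ca' -> no
  Position 1: 'ad' -> no
  Position 2: 'dd' -> no
  Position 3: 'db' -> no
  Position 4: 'bd' -> no
  Position 5: 'dc' -> no
  Position 6: 'cc' -> MATCH
  Position 7: 'cd' -> no
  Position 8: 'dc' -> no
  Position 9: 'cc' -> MATCH
  Position 10: 'ca' -> no
  Position 11: 'ab' -> no
  Position 12: 'bb' -> no
  Position 13: 'bc' -> no
Total matches: 2

2


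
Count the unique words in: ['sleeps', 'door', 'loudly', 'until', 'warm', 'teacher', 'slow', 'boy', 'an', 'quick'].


Listing all tokens and tracking unique types:
  Token 1: 'sleeps' -> NEW (unique so far: 1)
  Token 2: 'door' -> NEW (unique so far: 2)
  Token 3: 'loudly' -> NEW (unique so far: 3)
  Token 4: 'until' -> NEW (unique so far: 4)
  Token 5: 'warm' -> NEW (unique so far: 5)
  Token 6: 'teacher' -> NEW (unique so far: 6)
  Token 7: 'slow' -> NEW (unique so far: 7)
  Token 8: 'boy' -> NEW (unique so far: 8)
  Token 9: 'an' -> NEW (unique so far: 9)
  Token 10: 'quick' -> NEW (unique so far: 10)
Unique types: ('an', 'boy', 'door', 'loudly', 'quick', 'sleeps', 'slow', 'teacher', 'until', 'warm')
Vocabulary size: 10

10


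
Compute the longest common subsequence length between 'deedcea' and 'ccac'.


DP table for LCS of 'deedcea' and 'ccac':
       c  c  a  c
    0  0  0  0  0
  d 0  0  0  0  0
  e 0  0  0  0  0
  e 0  0  0  0  0
  d 0  0  0  0  0
  c 0  1  1  1  1
  e 0  1  1  1  1
  a 0  1  1  2  2
LCS: 'ca'
LCS length = 2

2


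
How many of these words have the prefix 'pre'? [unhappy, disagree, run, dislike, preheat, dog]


Checking each word for prefix 'pre':
  'unhappy' -> no (count: 0)
  'disagree' -> no (count: 0)
  'run' -> no (count: 0)
  'dislike' -> no (count: 0)
  'preheat' -> YES, starts with 'pre' (count: 1)
  'dog' -> no (count: 1)
Total with prefix 'pre': 1

1


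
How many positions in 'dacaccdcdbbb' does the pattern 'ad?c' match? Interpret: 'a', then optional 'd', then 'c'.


Pattern: ad?c means 'a', then optional 'd', then 'c'.
Scanning 'dacaccdcdbbb' position-by-position:
  Pos 0: window 'dac' -> no
  Pos 1: window 'aca' -> MATCH
  Pos 2: window 'cac' -> no
  Pos 3: window 'acc' -> MATCH
  Pos 4: window 'ccd' -> no
  Pos 5: window 'cdc' -> no
  Pos 6: window 'dcd' -> no
  Pos 7: window 'cdb' -> no
  Pos 8: window 'dbb' -> no
  Pos 9: window 'bbb' -> no
  Pos 10: window 'bb' -> no
  Pos 11: window 'b' -> no
Total matches: 2

2


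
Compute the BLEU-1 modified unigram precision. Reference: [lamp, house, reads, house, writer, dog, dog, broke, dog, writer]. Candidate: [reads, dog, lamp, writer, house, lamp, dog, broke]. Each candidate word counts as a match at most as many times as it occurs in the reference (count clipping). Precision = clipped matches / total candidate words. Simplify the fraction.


Reference word counts: {'broke': 1, 'dog': 3, 'house': 2, 'lamp': 1, 'reads': 1, 'writer': 2}
Checking each candidate word (with clipping):
  'reads' -> in reference (ref count 1, used 1/1) -> match (matches: 1)
  'dog' -> in reference (ref count 3, used 1/3) -> match (matches: 2)
  'lamp' -> in reference (ref count 1, used 1/1) -> match (matches: 3)
  'writer' -> in reference (ref count 2, used 1/2) -> match (matches: 4)
  'house' -> in reference (ref count 2, used 1/2) -> match (matches: 5)
  'lamp' -> ref count 1 already used up (1/1) -> clipped, no match (matches: 5)
  'dog' -> in reference (ref count 3, used 2/3) -> match (matches: 6)
  'broke' -> in reference (ref count 1, used 1/1) -> match (matches: 7)
Clipped matches: 7, Candidate length: 8
Precision = 7/8

7/8


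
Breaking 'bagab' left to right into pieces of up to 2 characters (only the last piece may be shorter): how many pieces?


'bagab' has 5 characters.
Chunking with max size 2:
  Chunk 1: 'ba' (positions 0-1)
  Chunk 2: 'ga' (positions 2-3)
  Chunk 3: 'b' (positions 4-4)
Total chunks: ceil(5 / 2) = 3

3


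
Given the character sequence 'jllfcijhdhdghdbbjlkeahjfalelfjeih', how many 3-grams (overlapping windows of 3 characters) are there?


String 'jllfcijhdhdghdbbjlkeahjfalelfjeih' has length L = 33.
Number of overlapping n-grams = L - n + 1
Substituting: 33 - 3 + 1 = 31

31


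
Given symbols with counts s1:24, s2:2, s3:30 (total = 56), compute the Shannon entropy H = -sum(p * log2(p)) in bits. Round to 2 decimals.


Computing entropy H = -sum(p_i * log2(p_i)):
  s1: p = 24/56 = 0.4286, -p*log2(p) = 0.5239
  s2: p = 2/56 = 0.0357, -p*log2(p) = 0.1717
  s3: p = 30/56 = 0.5357, -p*log2(p) = 0.4824
H = sum of terms = 1.1780
Rounded to 2 decimals: 1.18

1.18


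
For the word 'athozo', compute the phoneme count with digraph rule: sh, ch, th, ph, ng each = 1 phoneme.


Parsing 'athozo' greedily, digraphs first:
  'a' -> vowel phoneme (phonemes so far: 1)
  'th' -> digraph (1 consonant phoneme) (phonemes so far: 2)
  'o' -> vowel phoneme (phonemes so far: 3)
  'z' -> consonant phoneme (phonemes so far: 4)
  'o' -> vowel phoneme (phonemes so far: 5)
Total phonemes: 5

5


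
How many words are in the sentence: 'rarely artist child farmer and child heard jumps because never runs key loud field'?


Counting words by splitting on spaces:
  Word 1: 'rarely'
  Word 2: 'artist'
  Word 3: 'child'
  Word 4: 'farmer'
  Word 5: 'and'
  Word 6: 'child'
  Word 7: 'heard'
  Word 8: 'jumps'
  Word 9: 'because'
  Word 10: 'never'
  Word 11: 'runs'
  Word 12: 'key'
  Word 13: 'loud'
  Word 14: 'field'
Total words: 14

14


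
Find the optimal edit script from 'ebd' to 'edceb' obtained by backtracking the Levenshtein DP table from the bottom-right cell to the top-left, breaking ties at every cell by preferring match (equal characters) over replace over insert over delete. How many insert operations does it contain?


Edit distance = 4. Backtracking from cell (3, 5) with preference match > replace > insert > delete,
then listing the resulting alignment 'ebd' -> 'edceb' left to right:
  Step 1: keep 'e'
  Step 2: insert 'd' [insertion #1]
  Step 3: insert 'c' [insertion #2]
  Step 4: replace b->e
  Step 5: replace d->b
Total insertions: 2

2


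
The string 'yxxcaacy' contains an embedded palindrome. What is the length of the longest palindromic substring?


Scanning 'yxxcaacy' for palindromic substrings.
Substring at positions 3-6: 'caac'.
Check: reverse('caac') = 'caac' -> palindrome confirmed.
Neighbouring characters ('x' / 'y') break symmetry, so it cannot extend further.
No longer palindromic substring exists; longest length = 4

4


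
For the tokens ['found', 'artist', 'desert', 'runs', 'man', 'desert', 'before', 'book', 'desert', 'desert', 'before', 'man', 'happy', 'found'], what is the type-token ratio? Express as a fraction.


Tokens: 14
Unique types: ('artist', 'before', 'book', 'desert', 'found', 'happy', 'man', 'runs') = 8
TTR = 8/14
Simplify: divide both by 2 -> 4/7
TTR = 4/7

4/7


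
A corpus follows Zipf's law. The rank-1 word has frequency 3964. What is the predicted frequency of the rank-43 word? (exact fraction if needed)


Zipf's law: freq(rank) = f1 / rank
f1 = 3964, rank = 43
freq = 3964 / 43
GCD(3964, 43) = 1
Simplified: 3964/43

3964/43


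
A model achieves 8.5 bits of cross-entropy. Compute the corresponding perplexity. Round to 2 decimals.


Perplexity formula: PP = 2^H
H = 8.5
PP = 2^8.5
Decompose: 2^8.5 = 2^8 * 2^0.5 = 2^8 * sqrt(2)
2^8 = 256, sqrt(2) ~ 1.4142136
PP ~ 256 * 1.4142136 = 362.0386816
Rounded to 2 decimals: 362.04

362.04


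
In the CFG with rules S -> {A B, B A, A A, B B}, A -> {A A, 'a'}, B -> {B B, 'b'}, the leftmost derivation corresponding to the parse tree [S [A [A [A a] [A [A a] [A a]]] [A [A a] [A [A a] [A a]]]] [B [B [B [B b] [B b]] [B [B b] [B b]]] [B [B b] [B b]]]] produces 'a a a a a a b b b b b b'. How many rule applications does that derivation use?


Every bracketed nonterminal node [X ...] in the tree is produced by exactly one rule application.
Reading the tree off as a leftmost derivation:
  Step 1: S  =>  A B   (applied S -> A B)
  Step 2: A B  =>  A A B   (applied A -> A A)
  Step 3: A A B  =>  A A A B   (applied A -> A A)
  Step 4: A A A B  =>  a A A B   (applied A -> a)
  Step 5: a A A B  =>  a A A A B   (applied A -> A A)
  Step 6: a A A A B  =>  a a A A B   (applied A -> a)
  Step 7: a a A A B  =>  a a a A B   (applied A -> a)
  Step 8: a a a A B  =>  a a a A A B   (applied A -> A A)
  Step 9: a a a A A B  =>  a a a a A B   (applied A -> a)
  Step 10: a a a a A B  =>  a a a a A A B   (applied A -> A A)
  Step 11: a a a a A A B  =>  a a a a a A B   (applied A -> a)
  Step 12: a a a a a A B  =>  a a a a a a B   (applied A -> a)
  Step 13: a a a a a a B  =>  a a a a a a B B   (applied B -> B B)
  Step 14: a a a a a a B B  =>  a a a a a a B B B   (applied B -> B B)
  Step 15: a a a a a a B B B  =>  a a a a a a B B B B   (applied B -> B B)
  Step 16: a a a a a a B B B B  =>  a a a a a a b B B B   (applied B -> b)
  Step 17: a a a a a a b B B B  =>  a a a a a a b b B B   (applied B -> b)
  Step 18: a a a a a a b b B B  =>  a a a a a a b b B B B   (applied B -> B B)
  Step 19: a a a a a a b b B B B  =>  a a a a a a b b b B B   (applied B -> b)
  Step 20: a a a a a a b b b B B  =>  a a a a a a b b b b B   (applied B -> b)
  Step 21: a a a a a a b b b b B  =>  a a a a a a b b b b B B   (applied B -> B B)
  Step 22: a a a a a a b b b b B B  =>  a a a a a a b b b b b B   (applied B -> b)
  Step 23: a a a a a a b b b b b B  =>  a a a a a a b b b b b b   (applied B -> b)
Final yield: a a a a a a b b b b b b
Total rewrite steps: 23

23


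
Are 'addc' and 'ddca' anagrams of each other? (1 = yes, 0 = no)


Sort characters of 'addc': 'acdd'
Sort characters of 'ddca': 'acdd'
Sorted forms match -> they ARE anagrams
Result: 1

1


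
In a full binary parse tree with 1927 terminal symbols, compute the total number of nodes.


Leaf nodes (terminals): 1927
Internal nodes = n - 1 = 1927 - 1 = 1926
Total = leaves + internal = 1927 + 1926 = 3853

3853


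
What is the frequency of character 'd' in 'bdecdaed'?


Scanning 'bdecdaed' for 'd':
  Position 1: 'd' -> MATCH (count: 1)
  Position 4: 'd' -> MATCH (count: 2)
  Position 7: 'd' -> MATCH (count: 3)
Total occurrences of 'd': 3

3


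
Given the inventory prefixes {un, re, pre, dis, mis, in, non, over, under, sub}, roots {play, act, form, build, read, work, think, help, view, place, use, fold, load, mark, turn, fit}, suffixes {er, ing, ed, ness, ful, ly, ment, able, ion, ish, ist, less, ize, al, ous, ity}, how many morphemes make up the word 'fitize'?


Segmenting 'fitize' against the inventory:
  'fit' -> root (morpheme 1)
  'ize' -> suffix (morpheme 2)
Total morphemes: 2

2


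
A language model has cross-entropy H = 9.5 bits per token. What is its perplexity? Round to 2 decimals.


Perplexity formula: PP = 2^H
H = 9.5
PP = 2^9.5
Decompose: 2^9.5 = 2^9 * 2^0.5 = 2^9 * sqrt(2)
2^9 = 512, sqrt(2) ~ 1.4142136
PP ~ 512 * 1.4142136 = 724.0773632
Rounded to 2 decimals: 724.08

724.08


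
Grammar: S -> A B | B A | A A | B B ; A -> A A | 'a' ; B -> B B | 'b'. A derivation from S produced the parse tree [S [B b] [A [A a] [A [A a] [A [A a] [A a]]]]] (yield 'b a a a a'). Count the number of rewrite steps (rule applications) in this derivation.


Every bracketed nonterminal node [X ...] in the tree is produced by exactly one rule application.
Reading the tree off as a leftmost derivation:
  Step 1: S  =>  B A   (applied S -> B A)
  Step 2: B A  =>  b A   (applied B -> b)
  Step 3: b A  =>  b A A   (applied A -> A A)
  Step 4: b A A  =>  b a A   (applied A -> a)
  Step 5: b a A  =>  b a A A   (applied A -> A A)
  Step 6: b a A A  =>  b a a A   (applied A -> a)
  Step 7: b a a A  =>  b a a A A   (applied A -> A A)
  Step 8: b a a A A  =>  b a a a A   (applied A -> a)
  Step 9: b a a a A  =>  b a a a a   (applied A -> a)
Final yield: b a a a a
Total rewrite steps: 9

9


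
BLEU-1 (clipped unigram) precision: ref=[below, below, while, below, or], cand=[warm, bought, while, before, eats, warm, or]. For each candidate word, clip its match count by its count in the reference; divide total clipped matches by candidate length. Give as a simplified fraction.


Reference word counts: {'below': 3, 'or': 1, 'while': 1}
Checking each candidate word (with clipping):
  'warm' -> not in reference -> no match (matches: 0)
  'bought' -> not in reference -> no match (matches: 0)
  'while' -> in reference (ref count 1, used 1/1) -> match (matches: 1)
  'before' -> not in reference -> no match (matches: 1)
  'eats' -> not in reference -> no match (matches: 1)
  'warm' -> not in reference -> no match (matches: 1)
  'or' -> in reference (ref count 1, used 1/1) -> match (matches: 2)
Clipped matches: 2, Candidate length: 7
Precision = 2/7

2/7


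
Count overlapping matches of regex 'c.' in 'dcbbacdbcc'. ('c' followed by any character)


Pattern: c. means 'c' followed by any character.
Scanning 'dcbbacdbcc' position-by-position:
  Pos 0: window 'dc' -> no
  Pos 1: window 'cb' -> MATCH
  Pos 2: window 'bb' -> no
  Pos 3: window 'ba' -> no
  Pos 4: window 'ac' -> no
  Pos 5: window 'cd' -> MATCH
  Pos 6: window 'db' -> no
  Pos 7: window 'bc' -> no
  Pos 8: window 'cc' -> MATCH
  Pos 9: window 'c' -> no
Total matches: 3

3


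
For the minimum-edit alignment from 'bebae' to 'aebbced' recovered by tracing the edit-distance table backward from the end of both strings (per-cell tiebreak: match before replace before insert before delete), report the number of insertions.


Edit distance = 4. Backtracking from cell (5, 7) with preference match > replace > insert > delete,
then listing the resulting alignment 'bebae' -> 'aebbced' left to right:
  Step 1: replace b->a
  Step 2: keep 'e'
  Step 3: insert 'b' [insertion #1]
  Step 4: keep 'b'
  Step 5: replace a->c
  Step 6: keep 'e'
  Step 7: insert 'd' [insertion #2]
Total insertions: 2

2


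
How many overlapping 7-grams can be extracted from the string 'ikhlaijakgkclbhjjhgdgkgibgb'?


String 'ikhlaijakgkclbhjjhgdgkgibgb' has length L = 27.
Number of overlapping n-grams = L - n + 1
Substituting: 27 - 7 + 1 = 21

21


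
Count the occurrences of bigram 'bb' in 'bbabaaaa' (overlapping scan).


Scanning 'bbabaaaa' for bigram 'bb':
  Position 0: 'bb' -> MATCH
  Position 1: 'ba' -> no
  Position 2: 'ab' -> no
  Position 3: 'ba' -> no
  Position 4: 'aa' -> no
  Position 5: 'aa' -> no
  Position 6: 'aa' -> no
Total matches: 1

1


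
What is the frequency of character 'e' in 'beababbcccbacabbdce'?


Scanning 'beababbcccbacabbdce' for 'e':
  Position 1: 'e' -> MATCH (count: 1)
  Position 18: 'e' -> MATCH (count: 2)
Total occurrences of 'e': 2

2


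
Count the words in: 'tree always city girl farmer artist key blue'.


Counting words by splitting on spaces:
  Word 1: 'tree'
  Word 2: 'always'
  Word 3: 'city'
  Word 4: 'girl'
  Word 5: 'farmer'
  Word 6: 'artist'
  Word 7: 'key'
  Word 8: 'blue'
Total words: 8

8


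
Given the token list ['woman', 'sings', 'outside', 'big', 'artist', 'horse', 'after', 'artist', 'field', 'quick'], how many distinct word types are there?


Listing all tokens and tracking unique types:
  Token 1: 'woman' -> NEW (unique so far: 1)
  Token 2: 'sings' -> NEW (unique so far: 2)
  Token 3: 'outside' -> NEW (unique so far: 3)
  Token 4: 'big' -> NEW (unique so far: 4)
  Token 5: 'artist' -> NEW (unique so far: 5)
  Token 6: 'horse' -> NEW (unique so far: 6)
  Token 7: 'after' -> NEW (unique so far: 7)
  Token 8: 'artist' -> duplicate (unique so far: 7)
  Token 9: 'field' -> NEW (unique so far: 8)
  Token 10: 'quick' -> NEW (unique so far: 9)
Unique types: ('after', 'artist', 'big', 'field', 'horse', 'outside', 'quick', 'sings', 'woman')
Vocabulary size: 9

9


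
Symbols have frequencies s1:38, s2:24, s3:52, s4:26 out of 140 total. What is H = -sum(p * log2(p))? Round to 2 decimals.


Computing entropy H = -sum(p_i * log2(p_i)):
  s1: p = 38/140 = 0.2714, -p*log2(p) = 0.5107
  s2: p = 24/140 = 0.1714, -p*log2(p) = 0.4362
  s3: p = 52/140 = 0.3714, -p*log2(p) = 0.5307
  s4: p = 26/140 = 0.1857, -p*log2(p) = 0.4511
H = sum of terms = 1.9287
Rounded to 2 decimals: 1.93

1.93


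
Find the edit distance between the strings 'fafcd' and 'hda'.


Building DP table for s1='fafcd' (len 5) and s2='hda' (len 3):
       h  d  a
    0  1  2  3
  f 1  1  2  3
  a 2  2  2  2
  f 3  3  3  3
  c 4  4  4  4
  d 5  5  4  5
Edit distance = dp[5][3] = 5

5


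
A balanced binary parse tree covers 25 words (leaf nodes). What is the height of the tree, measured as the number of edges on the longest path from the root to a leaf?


In a balanced binary tree with n leaves the deepest leaf is ceil(log2(n)) edges below the root.
log2(25) = 4.6439
ceil(4.6439) = 5
height (edges) = 5

5


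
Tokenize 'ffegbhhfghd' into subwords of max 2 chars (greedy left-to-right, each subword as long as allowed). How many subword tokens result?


'ffegbhhfghd' has 11 characters.
Chunking with max size 2:
  Chunk 1: 'ff' (positions 0-1)
  Chunk 2: 'eg' (positions 2-3)
  Chunk 3: 'bh' (positions 4-5)
  Chunk 4: 'hf' (positions 6-7)
  Chunk 5: 'gh' (positions 8-9)
  Chunk 6: 'd' (positions 10-10)
Total chunks: ceil(11 / 2) = 6

6


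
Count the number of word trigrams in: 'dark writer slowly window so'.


Word trigrams from [5] words:
  Trigram 1: (dark writer slowly)
  Trigram 2: (writer slowly window)
  Trigram 3: (slowly window so)
Total word trigrams: 5 - 2 = 3

3


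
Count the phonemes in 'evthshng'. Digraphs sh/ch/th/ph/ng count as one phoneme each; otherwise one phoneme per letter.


Parsing 'evthshng' greedily, digraphs first:
  'e' -> vowel phoneme (phonemes so far: 1)
  'v' -> consonant phoneme (phonemes so far: 2)
  'th' -> digraph (1 consonant phoneme) (phonemes so far: 3)
  'sh' -> digraph (1 consonant phoneme) (phonemes so far: 4)
  'ng' -> digraph (1 consonant phoneme) (phonemes so far: 5)
Total phonemes: 5

5


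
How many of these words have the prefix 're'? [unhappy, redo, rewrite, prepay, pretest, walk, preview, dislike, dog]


Checking each word for prefix 're':
  'unhappy' -> no (count: 0)
  'redo' -> YES, starts with 're' (count: 1)
  'rewrite' -> YES, starts with 're' (count: 2)
  'prepay' -> no (count: 2)
  'pretest' -> no (count: 2)
  'walk' -> no (count: 2)
  'preview' -> no (count: 2)
  'dislike' -> no (count: 2)
  'dog' -> no (count: 2)
Total with prefix 're': 2

2


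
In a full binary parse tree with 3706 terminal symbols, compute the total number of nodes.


Leaf nodes (terminals): 3706
Internal nodes = n - 1 = 3706 - 1 = 3705
Total = leaves + internal = 3706 + 3705 = 7411

7411


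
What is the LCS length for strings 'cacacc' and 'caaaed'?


DP table for LCS of 'cacacc' and 'caaaed':
       c  a  a  a  e  d
    0  0  0  0  0  0  0
  c 0  1  1  1  1  1  1
  a 0  1  2  2  2  2  2
  c 0  1  2  2  2  2  2
  a 0  1  2  3  3  3  3
  c 0  1  2  3  3  3  3
  c 0  1  2  3  3  3  3
LCS: 'caa'
LCS length = 3

3


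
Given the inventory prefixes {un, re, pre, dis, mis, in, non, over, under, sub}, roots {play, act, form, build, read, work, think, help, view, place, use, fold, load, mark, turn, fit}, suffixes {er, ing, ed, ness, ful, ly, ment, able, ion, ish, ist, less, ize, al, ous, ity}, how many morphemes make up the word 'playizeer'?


Segmenting 'playizeer' against the inventory:
  'play' -> root (morpheme 1)
  'ize' -> suffix (morpheme 2)
  'er' -> suffix (morpheme 3)
Total morphemes: 3

3


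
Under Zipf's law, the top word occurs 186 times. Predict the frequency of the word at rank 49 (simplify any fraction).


Zipf's law: freq(rank) = f1 / rank
f1 = 186, rank = 49
freq = 186 / 49
GCD(186, 49) = 1
Simplified: 186/49

186/49


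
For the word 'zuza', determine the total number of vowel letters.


Scanning each character of 'zuza':
  Position 1: 'z' -> consonant (running count: 0)
  Position 2: 'u' -> vowel (running count: 1)
  Position 3: 'z' -> consonant (running count: 1)
  Position 4: 'a' -> vowel (running count: 2)
Total vowels: 2

2


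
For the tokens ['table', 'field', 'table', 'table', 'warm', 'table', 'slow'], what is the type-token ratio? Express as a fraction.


Tokens: 7
Unique types: ('field', 'slow', 'table', 'warm') = 4
TTR = 4/7
Already in lowest terms.

4/7


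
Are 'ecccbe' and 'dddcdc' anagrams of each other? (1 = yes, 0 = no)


Sort characters of 'ecccbe': 'bcccee'
Sort characters of 'dddcdc': 'ccdddd'
Sorted forms differ -> they are NOT anagrams
Result: 0

0


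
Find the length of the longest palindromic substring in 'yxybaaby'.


Scanning 'yxybaaby' for palindromic substrings.
Substring at positions 2-7: 'ybaaby'.
Check: reverse('ybaaby') = 'ybaaby' -> palindrome confirmed.
Neighbouring characters ('x' / '-') break symmetry, so it cannot extend further.
No longer palindromic substring exists; longest length = 6

6


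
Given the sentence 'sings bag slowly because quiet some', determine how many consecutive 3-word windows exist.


Word trigrams from [6] words:
  Trigram 1: (sings bag slowly)
  Trigram 2: (bag slowly because)
  Trigram 3: (slowly because quiet)
  Trigram 4: (because quiet some)
Total word trigrams: 6 - 2 = 4

4


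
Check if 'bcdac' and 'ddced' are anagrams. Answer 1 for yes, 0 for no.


Sort characters of 'bcdac': 'abccd'
Sort characters of 'ddced': 'cddde'
Sorted forms differ -> they are NOT anagrams
Result: 0

0


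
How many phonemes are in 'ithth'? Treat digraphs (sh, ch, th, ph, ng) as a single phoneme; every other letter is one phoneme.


Parsing 'ithth' greedily, digraphs first:
  'i' -> vowel phoneme (phonemes so far: 1)
  'th' -> digraph (1 consonant phoneme) (phonemes so far: 2)
  'th' -> digraph (1 consonant phoneme) (phonemes so far: 3)
Total phonemes: 3

3


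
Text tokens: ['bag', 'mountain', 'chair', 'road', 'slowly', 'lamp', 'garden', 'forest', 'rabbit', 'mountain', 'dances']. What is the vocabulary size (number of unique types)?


Listing all tokens and tracking unique types:
  Token 1: 'bag' -> NEW (unique so far: 1)
  Token 2: 'mountain' -> NEW (unique so far: 2)
  Token 3: 'chair' -> NEW (unique so far: 3)
  Token 4: 'road' -> NEW (unique so far: 4)
  Token 5: 'slowly' -> NEW (unique so far: 5)
  Token 6: 'lamp' -> NEW (unique so far: 6)
  Token 7: 'garden' -> NEW (unique so far: 7)
  Token 8: 'forest' -> NEW (unique so far: 8)
  Token 9: 'rabbit' -> NEW (unique so far: 9)
  Token 10: 'mountain' -> duplicate (unique so far: 9)
  Token 11: 'dances' -> NEW (unique so far: 10)
Unique types: ('bag', 'chair', 'dances', 'forest', 'garden', 'lamp', 'mountain', 'rabbit', 'road', 'slowly')
Vocabulary size: 10

10


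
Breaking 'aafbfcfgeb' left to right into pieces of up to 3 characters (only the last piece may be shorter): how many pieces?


'aafbfcfgeb' has 10 characters.
Chunking with max size 3:
  Chunk 1: 'aaf' (positions 0-2)
  Chunk 2: 'bfc' (positions 3-5)
  Chunk 3: 'fge' (positions 6-8)
  Chunk 4: 'b' (positions 9-9)
Total chunks: ceil(10 / 3) = 4

4


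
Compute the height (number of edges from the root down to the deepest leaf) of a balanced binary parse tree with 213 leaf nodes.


In a balanced binary tree with n leaves the deepest leaf is ceil(log2(n)) edges below the root.
log2(213) = 7.7347
ceil(7.7347) = 8
height (edges) = 8

8


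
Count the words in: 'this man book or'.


Counting words by splitting on spaces:
  Word 1: 'this'
  Word 2: 'man'
  Word 3: 'book'
  Word 4: 'or'
Total words: 4

4


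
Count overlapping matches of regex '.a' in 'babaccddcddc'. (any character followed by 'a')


Pattern: .a means any character followed by 'a'.
Scanning 'babaccddcddc' position-by-position:
  Pos 0: window 'ba' -> MATCH
  Pos 1: window 'ab' -> no
  Pos 2: window 'ba' -> MATCH
  Pos 3: window 'ac' -> no
  Pos 4: window 'cc' -> no
  Pos 5: window 'cd' -> no
  Pos 6: window 'dd' -> no
  Pos 7: window 'dc' -> no
  Pos 8: window 'cd' -> no
  Pos 9: window 'dd' -> no
  Pos 10: window 'dc' -> no
  Pos 11: window 'c' -> no
Total matches: 2

2


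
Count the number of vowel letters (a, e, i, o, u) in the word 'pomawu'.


Scanning each character of 'pomawu':
  Position 1: 'p' -> consonant (running count: 0)
  Position 2: 'o' -> vowel (running count: 1)
  Position 3: 'm' -> consonant (running count: 1)
  Position 4: 'a' -> vowel (running count: 2)
  Position 5: 'w' -> consonant (running count: 2)
  Position 6: 'u' -> vowel (running count: 3)
Total vowels: 3

3


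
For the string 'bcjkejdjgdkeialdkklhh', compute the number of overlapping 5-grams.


String 'bcjkejdjgdkeialdkklhh' has length L = 21.
Number of overlapping n-grams = L - n + 1
Substituting: 21 - 5 + 1 = 17

17


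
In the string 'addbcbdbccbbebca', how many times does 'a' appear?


Scanning 'addbcbdbccbbebca' for 'a':
  Position 0: 'a' -> MATCH (count: 1)
  Position 15: 'a' -> MATCH (count: 2)
Total occurrences of 'a': 2

2


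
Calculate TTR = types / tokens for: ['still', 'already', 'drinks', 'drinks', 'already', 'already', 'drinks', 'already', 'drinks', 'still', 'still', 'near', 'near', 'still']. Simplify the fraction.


Tokens: 14
Unique types: ('already', 'drinks', 'near', 'still') = 4
TTR = 4/14
Simplify: divide both by 2 -> 2/7
TTR = 2/7

2/7


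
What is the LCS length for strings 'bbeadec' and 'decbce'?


DP table for LCS of 'bbeadec' and 'decbce':
       d  e  c  b  c  e
    0  0  0  0  0  0  0
  b 0  0  0  0  1  1  1
  b 0  0  0  0  1  1  1
  e 0  0  1  1  1  1  2
  a 0  0  1  1  1  1  2
  d 0  1  1  1  1  1  2
  e 0  1  2  2  2  2  2
  c 0  1  2  3  3  3  3
LCS: 'dec'
LCS length = 3

3


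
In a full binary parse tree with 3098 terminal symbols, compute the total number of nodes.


Leaf nodes (terminals): 3098
Internal nodes = n - 1 = 3098 - 1 = 3097
Total = leaves + internal = 3098 + 3097 = 6195

6195


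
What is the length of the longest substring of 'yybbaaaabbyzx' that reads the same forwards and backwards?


Scanning 'yybbaaaabbyzx' for palindromic substrings.
Substring at positions 1-10: 'ybbaaaabby'.
Check: reverse('ybbaaaabby') = 'ybbaaaabby' -> palindrome confirmed.
Neighbouring characters ('y' / 'z') break symmetry, so it cannot extend further.
No longer palindromic substring exists; longest length = 10

10


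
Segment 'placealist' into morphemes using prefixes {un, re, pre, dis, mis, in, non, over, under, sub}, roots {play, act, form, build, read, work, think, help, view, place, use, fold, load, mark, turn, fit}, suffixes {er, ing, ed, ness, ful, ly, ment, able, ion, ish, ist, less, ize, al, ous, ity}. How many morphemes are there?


Segmenting 'placealist' against the inventory:
  'place' -> root (morpheme 1)
  'al' -> suffix (morpheme 2)
  'ist' -> suffix (morpheme 3)
Total morphemes: 3

3
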